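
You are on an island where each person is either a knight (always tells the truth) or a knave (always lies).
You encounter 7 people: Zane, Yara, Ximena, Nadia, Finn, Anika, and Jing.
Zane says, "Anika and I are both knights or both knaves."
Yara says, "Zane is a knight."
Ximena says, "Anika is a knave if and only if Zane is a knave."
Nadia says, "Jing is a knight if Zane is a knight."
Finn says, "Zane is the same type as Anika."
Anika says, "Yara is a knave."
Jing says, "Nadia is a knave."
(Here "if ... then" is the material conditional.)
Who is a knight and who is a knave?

Zane is a knave; "Anika and I are both knights or both knaves" is False, as required.
Since Yara is a knave, "Zane is a knight" needs to be False, which holds.
Ximena (knave): "Anika is a knave if and only if Zane is a knave" — False. ✓
Nadia is a knight, and the claim "Jing is a knight if Zane is a knight" is indeed true.
Since Finn is a knave, "Zane is the same type as Anika" needs to be False, which holds.
Anika is a knight; "Yara is a knave" is true, as required.
Jing is a knave, and the claim "Nadia is a knave" is indeed False.

Knights: Nadia and Anika. Knaves: Zane, Yara, Ximena, Finn, and Jing.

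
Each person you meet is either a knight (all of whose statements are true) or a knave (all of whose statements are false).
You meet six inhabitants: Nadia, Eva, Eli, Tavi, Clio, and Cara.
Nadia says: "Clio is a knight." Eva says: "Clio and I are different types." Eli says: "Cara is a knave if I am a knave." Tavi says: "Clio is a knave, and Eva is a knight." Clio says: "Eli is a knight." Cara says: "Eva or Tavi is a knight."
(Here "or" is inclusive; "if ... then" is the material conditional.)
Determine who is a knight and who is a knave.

Nadia is a knave, and the claim "Clio is a knight" is indeed false.
Since Eva is a knight, "Clio and I are different types" needs to be true, which holds.
Eli is a knave, so "Cara is a knave if I am a knave" must be false — and it is.
Tavi (knight): "Clio is a knave, and Eva is a knight" — true. ✓
Clio is a knave, so "Eli is a knight" must be false — and it is.
Cara is a knight, so "Eva or Tavi is a knight" must be true — and it is.

Knights: Eva, Tavi, and Cara. Knaves: Nadia, Eli, and Clio.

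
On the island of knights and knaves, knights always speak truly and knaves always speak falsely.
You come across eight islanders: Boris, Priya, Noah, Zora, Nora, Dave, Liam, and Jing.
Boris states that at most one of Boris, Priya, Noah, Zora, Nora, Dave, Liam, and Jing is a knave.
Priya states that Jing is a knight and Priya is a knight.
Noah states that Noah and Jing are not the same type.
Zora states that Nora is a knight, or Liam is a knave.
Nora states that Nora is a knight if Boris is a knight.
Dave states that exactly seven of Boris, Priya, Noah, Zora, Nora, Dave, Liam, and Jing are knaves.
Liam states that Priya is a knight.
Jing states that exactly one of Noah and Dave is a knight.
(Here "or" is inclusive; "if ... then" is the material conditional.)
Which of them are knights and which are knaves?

Knights: Zora and Nora. Knaves: Boris, Priya, Noah, Dave, Liam, and Jing.

Boris (knave): "at most one of Boris, Priya, Noah, Zora, Nora, Dave, Liam, and Jing is a knave" — False. ✓
As a knave, Priya's statement "Jing is a knight and Priya is a knight" should be False; it is.
Noah is a knave; "Noah and Jing are not the same type" is False, as required.
Zora is a knight, and the claim "Nora is a knight, or Liam is a knave" is indeed True.
Nora is a knight, and the claim "Nora is a knight if Boris is a knight" is indeed True.
As a knave, Dave's statement "exactly seven of Boris, Priya, Noah, Zora, Nora, Dave, Liam, and Jing are knaves" should be False; it is.
Liam is a knave; "Priya is a knight" is False, as required.
Jing is a knave; "exactly one of Noah and Dave is a knight" is False, as required.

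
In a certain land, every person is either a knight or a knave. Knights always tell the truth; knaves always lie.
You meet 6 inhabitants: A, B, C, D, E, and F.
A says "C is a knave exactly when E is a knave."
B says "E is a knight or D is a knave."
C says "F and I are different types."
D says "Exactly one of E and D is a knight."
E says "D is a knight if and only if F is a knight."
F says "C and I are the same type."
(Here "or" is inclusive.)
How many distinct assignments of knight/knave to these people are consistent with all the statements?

1

Consistent assignments:
  A=knave, B=knave, C=knight, D=knight, E=knave, F=knave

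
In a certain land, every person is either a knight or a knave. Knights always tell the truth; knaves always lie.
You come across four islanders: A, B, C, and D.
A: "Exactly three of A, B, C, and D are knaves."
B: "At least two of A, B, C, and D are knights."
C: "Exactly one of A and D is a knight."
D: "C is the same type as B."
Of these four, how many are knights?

3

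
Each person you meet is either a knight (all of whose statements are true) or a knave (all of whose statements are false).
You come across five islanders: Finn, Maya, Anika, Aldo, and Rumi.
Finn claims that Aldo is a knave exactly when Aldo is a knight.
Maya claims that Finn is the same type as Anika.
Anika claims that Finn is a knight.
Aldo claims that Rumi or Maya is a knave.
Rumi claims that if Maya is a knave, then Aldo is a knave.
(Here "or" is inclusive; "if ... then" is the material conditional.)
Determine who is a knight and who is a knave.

Finn (knave): "Aldo is a knave exactly when Aldo is a knight" — False. ✓
Maya is a knight, and the claim "Finn is the same type as Anika" is indeed true.
Anika (knave): "Finn is a knight" — False. ✓
As a knave, Aldo's statement "Rumi or Maya is a knave" should be False; it is.
Rumi is a knight, so "if Maya is a knave, then Aldo is a knave" must be true — and it is.

Finn is a knave, Maya is a knight, Anika is a knave, Aldo is a knave, and Rumi is a knight.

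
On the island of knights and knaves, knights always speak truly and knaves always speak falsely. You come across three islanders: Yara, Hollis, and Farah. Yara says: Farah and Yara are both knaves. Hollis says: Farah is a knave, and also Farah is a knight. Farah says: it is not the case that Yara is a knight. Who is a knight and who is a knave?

Yara is a knave, Hollis is a knave, and Farah is a knight.

Suppose Yara is a knight. Then Yara's statement "Farah and Yara are both knaves" would have to be true. Checking the 4 ways to assign the others, none is consistent with every speaker.
(For instance, with Hollis=knave, Farah=knight, Yara's claim "Farah and Yara are both knaves" comes out false where it would need to be true.)
So Yara must be a knave, making "Farah and Yara are both knaves" false. Taking Yara=knave, Hollis=knave, Farah=knight, each remaining statement checks out:
  Hollis (knave): "Farah is a knave, and also Farah is a knight" — false. ✓
  Farah (knight): "it is not the case that Yara is a knight" — true. ✓
This is the unique consistent assignment.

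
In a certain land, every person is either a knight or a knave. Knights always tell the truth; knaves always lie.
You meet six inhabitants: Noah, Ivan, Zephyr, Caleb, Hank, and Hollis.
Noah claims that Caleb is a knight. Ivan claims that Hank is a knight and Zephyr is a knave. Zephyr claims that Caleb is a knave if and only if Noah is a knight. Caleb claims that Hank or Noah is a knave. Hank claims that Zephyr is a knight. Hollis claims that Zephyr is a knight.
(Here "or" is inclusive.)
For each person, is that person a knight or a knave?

Noah is a knight, so "Caleb is a knight" must be true — and it is.
As a knave, Ivan's statement "Hank is a knight and Zephyr is a knave" should be False; it is.
Since Zephyr is a knave, "Caleb is a knave if and only if Noah is a knight" needs to be False, which holds.
Caleb (knight): "Hank or Noah is a knave" — true. ✓
Hank is a knave; "Zephyr is a knight" is False, as required.
Since Hollis is a knave, "Zephyr is a knight" needs to be False, which holds.

Knights: Noah and Caleb. Knaves: Ivan, Zephyr, Hank, and Hollis.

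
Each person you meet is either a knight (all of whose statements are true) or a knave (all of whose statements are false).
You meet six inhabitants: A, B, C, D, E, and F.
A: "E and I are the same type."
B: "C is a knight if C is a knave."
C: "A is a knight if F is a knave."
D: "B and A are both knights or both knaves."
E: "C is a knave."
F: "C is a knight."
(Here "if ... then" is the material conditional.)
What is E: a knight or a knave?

E is a knight.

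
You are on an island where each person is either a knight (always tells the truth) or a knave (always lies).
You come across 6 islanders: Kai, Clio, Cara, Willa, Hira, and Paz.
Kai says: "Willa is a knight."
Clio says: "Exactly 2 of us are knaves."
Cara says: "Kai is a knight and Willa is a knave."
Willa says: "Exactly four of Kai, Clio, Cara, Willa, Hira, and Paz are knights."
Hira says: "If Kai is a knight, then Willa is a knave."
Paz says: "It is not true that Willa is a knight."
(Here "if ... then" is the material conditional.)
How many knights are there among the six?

The unique consistent assignment is Kai=knave, Clio=knave, Cara=knave, Willa=knave, Hira=knight, Paz=knight.
That has 2 knights.

2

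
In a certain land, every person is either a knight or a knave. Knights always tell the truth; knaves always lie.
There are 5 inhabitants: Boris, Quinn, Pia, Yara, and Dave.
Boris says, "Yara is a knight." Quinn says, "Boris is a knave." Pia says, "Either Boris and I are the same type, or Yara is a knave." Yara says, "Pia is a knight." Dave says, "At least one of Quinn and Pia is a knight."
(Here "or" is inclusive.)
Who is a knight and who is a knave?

Knights: Boris, Pia, Yara, and Dave. Knaves: Quinn.

Boris is a knight, so "Yara is a knight" must be True — and it is.
Since Quinn is a knave, "Boris is a knave" needs to be False, which holds.
As a knight, Pia's statement "either Boris and I are the same type, or Yara is a knave" should be True; it is.
Yara (knight): "Pia is a knight" — True. ✓
Dave is a knight, and the claim "at least one of Quinn and Pia is a knight" is indeed True.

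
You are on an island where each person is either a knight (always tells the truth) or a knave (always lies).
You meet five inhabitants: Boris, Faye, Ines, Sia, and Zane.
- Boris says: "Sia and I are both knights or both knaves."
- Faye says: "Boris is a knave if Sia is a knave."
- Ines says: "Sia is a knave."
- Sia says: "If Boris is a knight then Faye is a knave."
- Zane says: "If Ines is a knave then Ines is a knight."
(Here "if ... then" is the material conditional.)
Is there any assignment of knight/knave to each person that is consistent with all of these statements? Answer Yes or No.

One consistent assignment: Boris=knave, Faye=knight, Ines=knave, Sia=knight, Zane=knave.

Yes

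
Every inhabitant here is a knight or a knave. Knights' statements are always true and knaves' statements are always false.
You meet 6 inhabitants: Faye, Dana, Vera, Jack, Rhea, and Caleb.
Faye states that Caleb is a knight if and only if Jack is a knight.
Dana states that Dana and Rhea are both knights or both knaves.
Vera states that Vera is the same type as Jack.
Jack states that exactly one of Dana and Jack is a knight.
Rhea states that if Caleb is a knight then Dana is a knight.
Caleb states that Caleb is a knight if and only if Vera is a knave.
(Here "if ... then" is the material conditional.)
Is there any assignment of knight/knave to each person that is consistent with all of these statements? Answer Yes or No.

Yes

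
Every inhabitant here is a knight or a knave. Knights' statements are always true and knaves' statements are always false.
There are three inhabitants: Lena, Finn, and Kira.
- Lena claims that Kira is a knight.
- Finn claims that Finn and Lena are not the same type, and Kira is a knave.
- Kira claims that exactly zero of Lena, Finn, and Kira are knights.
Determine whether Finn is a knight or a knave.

Finn is a knight.

Consistent assignments: {Lena=knave, Finn=knight, Kira=knave}
In every consistent assignment, Finn is a knight.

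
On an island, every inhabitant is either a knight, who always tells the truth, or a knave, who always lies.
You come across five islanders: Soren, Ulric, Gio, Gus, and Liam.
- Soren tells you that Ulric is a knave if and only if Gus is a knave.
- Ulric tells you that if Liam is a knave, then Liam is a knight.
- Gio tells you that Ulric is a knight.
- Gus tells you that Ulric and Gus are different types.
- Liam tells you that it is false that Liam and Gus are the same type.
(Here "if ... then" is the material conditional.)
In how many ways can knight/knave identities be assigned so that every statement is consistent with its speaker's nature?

1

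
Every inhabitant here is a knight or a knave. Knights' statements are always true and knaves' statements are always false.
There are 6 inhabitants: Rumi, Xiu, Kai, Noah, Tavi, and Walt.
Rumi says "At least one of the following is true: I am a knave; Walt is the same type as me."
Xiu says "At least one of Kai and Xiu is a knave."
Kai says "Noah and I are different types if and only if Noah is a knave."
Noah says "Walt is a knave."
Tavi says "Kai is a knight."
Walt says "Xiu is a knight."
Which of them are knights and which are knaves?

Knights: Rumi, Xiu, and Walt. Knaves: Kai, Noah, and Tavi.

Rumi is a knight, so "at least one of the following is true: I am a knave; Walt is the same type as me" must be True — and it is.
As a knight, Xiu's statement "at least one of Kai and Xiu is a knave" should be True; it is.
Since Kai is a knave, "Noah and I are different types if and only if Noah is a knave" needs to be false, which holds.
Since Noah is a knave, "Walt is a knave" needs to be false, which holds.
Tavi is a knave, so "Kai is a knight" must be false — and it is.
As a knight, Walt's statement "Xiu is a knight" should be True; it is.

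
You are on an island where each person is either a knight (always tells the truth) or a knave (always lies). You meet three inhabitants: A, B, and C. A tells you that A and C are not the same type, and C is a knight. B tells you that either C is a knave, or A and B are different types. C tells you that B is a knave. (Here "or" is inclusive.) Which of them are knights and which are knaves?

A is a knave, B is a knight, and C is a knave.

Suppose A is a knight. Then A's statement "A and C are not the same type, and C is a knight" would have to be true. Checking the 4 ways to assign the others, none is consistent with every speaker.
(For instance, with B=knight, C=knave, A's claim "A and C are not the same type, and C is a knight" comes out false where it would need to be true.)
So A must be a knave, making "A and C are not the same type, and C is a knight" false. Taking A=knave, B=knight, C=knave, each remaining statement checks out:
  B (knight): "either C is a knave, or A and B are different types" — true. ✓
  C (knave): "B is a knave" — false. ✓
This is the unique consistent assignment.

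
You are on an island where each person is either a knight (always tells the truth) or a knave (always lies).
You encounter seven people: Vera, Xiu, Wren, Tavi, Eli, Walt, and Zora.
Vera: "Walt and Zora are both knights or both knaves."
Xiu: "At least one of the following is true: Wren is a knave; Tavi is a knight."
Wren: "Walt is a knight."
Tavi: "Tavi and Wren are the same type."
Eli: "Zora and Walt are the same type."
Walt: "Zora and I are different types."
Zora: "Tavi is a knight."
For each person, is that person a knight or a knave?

Vera is a knave, Xiu is a knave, Wren is a knight, Tavi is a knave, Eli is a knave, Walt is a knight, and Zora is a knave.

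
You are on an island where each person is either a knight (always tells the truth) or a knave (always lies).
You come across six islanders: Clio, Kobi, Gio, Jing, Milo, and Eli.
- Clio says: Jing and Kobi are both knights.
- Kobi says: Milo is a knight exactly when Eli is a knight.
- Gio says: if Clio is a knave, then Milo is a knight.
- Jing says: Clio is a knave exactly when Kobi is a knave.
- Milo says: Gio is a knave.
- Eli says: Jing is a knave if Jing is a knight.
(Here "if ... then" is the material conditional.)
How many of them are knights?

The unique consistent assignment is Clio=knight, Kobi=knight, Gio=knight, Jing=knight, Milo=knave, Eli=knave.
That has 4 knights.

4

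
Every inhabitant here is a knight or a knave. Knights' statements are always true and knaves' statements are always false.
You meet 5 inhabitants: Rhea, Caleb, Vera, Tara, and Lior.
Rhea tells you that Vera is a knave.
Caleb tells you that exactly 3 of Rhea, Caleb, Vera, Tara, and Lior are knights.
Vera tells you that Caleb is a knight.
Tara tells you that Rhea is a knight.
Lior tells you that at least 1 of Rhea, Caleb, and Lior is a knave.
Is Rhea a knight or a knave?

Rhea is a knave.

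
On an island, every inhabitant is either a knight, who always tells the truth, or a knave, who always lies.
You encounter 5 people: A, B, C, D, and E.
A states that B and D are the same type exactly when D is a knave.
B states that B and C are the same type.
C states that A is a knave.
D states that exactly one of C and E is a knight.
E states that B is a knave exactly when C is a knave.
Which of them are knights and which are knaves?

A is a knave, so "B and D are the same type exactly when D is a knave" must be false — and it is.
B is a knight, and the claim "B and C are the same type" is indeed True.
C is a knight, and the claim "A is a knave" is indeed True.
D is a knave; "exactly one of C and E is a knight" is false, as required.
As a knight, E's statement "B is a knave exactly when C is a knave" should be True; it is.

Knights: B, C, and E. Knaves: A and D.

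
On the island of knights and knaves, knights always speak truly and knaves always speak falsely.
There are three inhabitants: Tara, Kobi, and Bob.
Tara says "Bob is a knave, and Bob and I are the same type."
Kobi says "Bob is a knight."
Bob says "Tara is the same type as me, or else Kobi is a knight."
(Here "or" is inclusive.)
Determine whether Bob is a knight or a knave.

Bob is a knight.

Consistent assignments: {Tara=knave, Kobi=knight, Bob=knight}
In every consistent assignment, Bob is a knight.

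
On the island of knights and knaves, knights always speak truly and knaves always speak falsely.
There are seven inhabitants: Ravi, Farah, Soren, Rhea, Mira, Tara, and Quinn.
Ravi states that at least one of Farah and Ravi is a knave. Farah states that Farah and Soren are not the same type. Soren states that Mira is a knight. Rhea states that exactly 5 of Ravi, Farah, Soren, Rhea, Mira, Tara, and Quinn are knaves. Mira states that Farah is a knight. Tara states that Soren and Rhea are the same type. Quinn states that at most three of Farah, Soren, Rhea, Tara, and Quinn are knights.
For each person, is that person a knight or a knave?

Ravi is a knight; "at least one of Farah and Ravi is a knave" is true, as required.
Farah is a knave, so "Farah and Soren are not the same type" must be false — and it is.
Since Soren is a knave, "Mira is a knight" needs to be false, which holds.
As a knave, Rhea's statement "exactly 5 of Ravi, Farah, Soren, Rhea, Mira, Tara, and Quinn are knaves" should be false; it is.
Mira is a knave, so "Farah is a knight" must be false — and it is.
Since Tara is a knight, "Soren and Rhea are the same type" needs to be true, which holds.
Quinn (knight): "at most three of Farah, Soren, Rhea, Tara, and Quinn are knights" — true. ✓

Ravi is a knight, Farah is a knave, Soren is a knave, Rhea is a knave, Mira is a knave, Tara is a knight, and Quinn is a knight.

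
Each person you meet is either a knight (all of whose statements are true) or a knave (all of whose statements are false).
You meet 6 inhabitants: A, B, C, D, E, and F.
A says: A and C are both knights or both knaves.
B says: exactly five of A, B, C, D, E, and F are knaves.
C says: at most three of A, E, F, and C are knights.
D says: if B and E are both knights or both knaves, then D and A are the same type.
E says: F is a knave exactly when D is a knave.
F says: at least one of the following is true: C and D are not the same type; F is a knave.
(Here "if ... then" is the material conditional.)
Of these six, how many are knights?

3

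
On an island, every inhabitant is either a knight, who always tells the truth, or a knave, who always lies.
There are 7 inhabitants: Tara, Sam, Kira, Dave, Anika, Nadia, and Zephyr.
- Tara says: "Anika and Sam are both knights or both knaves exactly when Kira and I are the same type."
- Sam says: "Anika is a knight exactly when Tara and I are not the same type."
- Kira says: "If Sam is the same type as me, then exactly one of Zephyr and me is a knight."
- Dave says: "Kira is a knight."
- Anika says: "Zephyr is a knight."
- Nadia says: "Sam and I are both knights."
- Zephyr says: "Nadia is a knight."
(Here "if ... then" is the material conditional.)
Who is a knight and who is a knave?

Tara is a knight, so "Anika and Sam are both knights or both knaves exactly when Kira and I are the same type" must be True — and it is.
Since Sam is a knave, "Anika is a knight exactly when Tara and I are not the same type" needs to be False, which holds.
Kira (knight): "if Sam is the same type as me, then exactly one of Zephyr and me is a knight" — True. ✓
Dave is a knight, so "Kira is a knight" must be True — and it is.
As a knave, Anika's statement "Zephyr is a knight" should be False; it is.
As a knave, Nadia's statement "Sam and I are both knights" should be False; it is.
Zephyr is a knave; "Nadia is a knight" is False, as required.

Knights: Tara, Kira, and Dave. Knaves: Sam, Anika, Nadia, and Zephyr.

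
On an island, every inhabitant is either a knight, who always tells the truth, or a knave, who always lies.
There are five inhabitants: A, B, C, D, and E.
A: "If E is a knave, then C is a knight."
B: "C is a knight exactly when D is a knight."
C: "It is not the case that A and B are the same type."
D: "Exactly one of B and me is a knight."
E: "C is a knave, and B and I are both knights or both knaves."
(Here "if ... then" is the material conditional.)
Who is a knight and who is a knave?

Knights: A and C. Knaves: B, D, and E.

A is a knight; "if E is a knave, then C is a knight" is true, as required.
Since B is a knave, "C is a knight exactly when D is a knight" needs to be False, which holds.
C (knight): "it is not the case that A and B are the same type" — true. ✓
D (knave): "exactly one of B and me is a knight" — False. ✓
E is a knave; "C is a knave, and B and I are both knights or both knaves" is False, as required.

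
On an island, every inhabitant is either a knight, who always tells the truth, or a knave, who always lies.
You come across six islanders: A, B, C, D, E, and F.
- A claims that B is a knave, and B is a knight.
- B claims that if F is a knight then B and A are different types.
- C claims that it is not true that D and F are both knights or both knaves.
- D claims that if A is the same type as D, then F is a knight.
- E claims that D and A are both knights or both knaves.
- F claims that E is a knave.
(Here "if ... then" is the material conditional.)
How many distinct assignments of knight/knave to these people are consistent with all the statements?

3

Consistent assignments:
  A=knave, B=knight, C=knave, D=knight, E=knave, F=knight
  A=knave, B=knight, C=knave, D=knave, E=knight, F=knave
  A=knave, B=knave, C=knave, D=knight, E=knave, F=knight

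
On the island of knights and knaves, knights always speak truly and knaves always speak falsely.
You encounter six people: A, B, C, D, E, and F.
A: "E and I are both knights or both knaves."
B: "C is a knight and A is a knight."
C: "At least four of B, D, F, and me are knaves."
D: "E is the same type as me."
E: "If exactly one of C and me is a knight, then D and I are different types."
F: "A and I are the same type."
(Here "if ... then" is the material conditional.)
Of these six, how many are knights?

3

The unique consistent assignment is A=knight, B=knave, C=knave, D=knave, E=knight, F=knight.
That has 3 knights.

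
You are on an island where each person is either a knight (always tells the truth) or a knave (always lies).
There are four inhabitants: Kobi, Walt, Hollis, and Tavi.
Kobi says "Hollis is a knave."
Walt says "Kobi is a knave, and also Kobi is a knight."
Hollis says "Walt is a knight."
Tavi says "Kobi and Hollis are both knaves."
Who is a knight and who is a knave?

Kobi is a knight, Walt is a knave, Hollis is a knave, and Tavi is a knave.

Suppose Kobi is a knave. Then Kobi's statement "Hollis is a knave" would have to be false. Checking the 8 ways to assign the others, none is consistent with every speaker.
(For instance, with Walt=knave, Hollis=knave, Tavi=knave, Kobi's claim "Hollis is a knave" comes out true where it would need to be false.)
So Kobi must be a knight, making "Hollis is a knave" true. Taking Kobi=knight, Walt=knave, Hollis=knave, Tavi=knave, each remaining statement checks out:
  Walt (knave): "Kobi is a knave, and also Kobi is a knight" — false. ✓
  Hollis (knave): "Walt is a knight" — false. ✓
  Tavi (knave): "Kobi and Hollis are both knaves" — false. ✓
This is the unique consistent assignment.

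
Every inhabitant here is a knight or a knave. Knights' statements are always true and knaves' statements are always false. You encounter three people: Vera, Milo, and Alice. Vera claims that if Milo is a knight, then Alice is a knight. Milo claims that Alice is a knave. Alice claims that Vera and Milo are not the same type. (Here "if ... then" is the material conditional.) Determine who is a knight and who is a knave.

Vera is a knight, Milo is a knave, and Alice is a knight.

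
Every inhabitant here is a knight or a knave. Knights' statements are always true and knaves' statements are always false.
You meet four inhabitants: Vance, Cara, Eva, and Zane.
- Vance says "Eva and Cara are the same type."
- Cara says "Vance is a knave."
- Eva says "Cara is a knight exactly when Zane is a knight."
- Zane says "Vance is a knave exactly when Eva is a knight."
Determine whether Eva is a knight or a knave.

Eva is a knave.

Consistent assignments: {Vance=knight, Cara=knave, Eva=knave, Zane=knight}; {Vance=knave, Cara=knight, Eva=knave, Zane=knave}
In every consistent assignment, Eva is a knave.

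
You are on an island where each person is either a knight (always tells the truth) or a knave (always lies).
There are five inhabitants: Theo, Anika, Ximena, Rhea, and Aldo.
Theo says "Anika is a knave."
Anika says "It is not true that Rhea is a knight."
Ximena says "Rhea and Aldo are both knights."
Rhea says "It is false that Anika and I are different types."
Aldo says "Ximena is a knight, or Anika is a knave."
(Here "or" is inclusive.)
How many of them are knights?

1

The unique consistent assignment is Theo=knave, Anika=knight, Ximena=knave, Rhea=knave, Aldo=knave.
That has 1 knight.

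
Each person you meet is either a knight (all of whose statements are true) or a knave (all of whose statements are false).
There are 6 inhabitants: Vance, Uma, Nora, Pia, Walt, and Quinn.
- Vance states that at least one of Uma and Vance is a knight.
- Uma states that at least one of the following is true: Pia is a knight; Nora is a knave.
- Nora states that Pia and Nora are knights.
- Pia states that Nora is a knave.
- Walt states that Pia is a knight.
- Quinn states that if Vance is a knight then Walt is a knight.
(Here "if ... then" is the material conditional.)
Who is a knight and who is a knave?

Vance is a knight, Uma is a knight, Nora is a knave, Pia is a knight, Walt is a knight, and Quinn is a knight.

Vance is a knight; "at least one of Uma and Vance is a knight" is True, as required.
As a knight, Uma's statement "at least one of the following is true: Pia is a knight; Nora is a knave" should be True; it is.
As a knave, Nora's statement "Pia and Nora are knights" should be false; it is.
Since Pia is a knight, "Nora is a knave" needs to be True, which holds.
As a knight, Walt's statement "Pia is a knight" should be True; it is.
As a knight, Quinn's statement "if Vance is a knight then Walt is a knight" should be True; it is.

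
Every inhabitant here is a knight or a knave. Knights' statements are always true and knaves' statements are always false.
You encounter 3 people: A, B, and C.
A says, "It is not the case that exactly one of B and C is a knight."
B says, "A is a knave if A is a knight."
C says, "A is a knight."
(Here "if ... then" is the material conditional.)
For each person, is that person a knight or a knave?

Knights: B. Knaves: A and C.

Suppose A is a knight. Then A's statement "it is not the case that exactly one of B and C is a knight" would have to be true. Checking the 4 ways to assign the others, none is consistent with every speaker.
(For instance, with B=knight, C=knave, A's claim "it is not the case that exactly one of B and C is a knight" comes out false where it would need to be true.)
So A must be a knave, making "it is not the case that exactly one of B and C is a knight" false. Taking A=knave, B=knight, C=knave, each remaining statement checks out:
  B (knight): "A is a knave if A is a knight" — true. ✓
  C (knave): "A is a knight" — false. ✓
This is the unique consistent assignment.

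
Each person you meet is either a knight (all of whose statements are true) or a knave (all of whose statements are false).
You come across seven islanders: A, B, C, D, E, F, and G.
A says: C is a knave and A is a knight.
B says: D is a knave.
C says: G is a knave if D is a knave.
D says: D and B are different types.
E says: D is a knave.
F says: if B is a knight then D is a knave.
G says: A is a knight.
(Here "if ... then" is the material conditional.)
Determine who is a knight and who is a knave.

A is a knave, B is a knave, C is a knight, D is a knight, E is a knave, F is a knight, and G is a knave.

A (knave): "C is a knave and A is a knight" — False. ✓
B is a knave, so "D is a knave" must be False — and it is.
As a knight, C's statement "G is a knave if D is a knave" should be true; it is.
D is a knight, and the claim "D and B are different types" is indeed true.
E (knave): "D is a knave" — False. ✓
F is a knight, and the claim "if B is a knight then D is a knave" is indeed true.
G (knave): "A is a knight" — False. ✓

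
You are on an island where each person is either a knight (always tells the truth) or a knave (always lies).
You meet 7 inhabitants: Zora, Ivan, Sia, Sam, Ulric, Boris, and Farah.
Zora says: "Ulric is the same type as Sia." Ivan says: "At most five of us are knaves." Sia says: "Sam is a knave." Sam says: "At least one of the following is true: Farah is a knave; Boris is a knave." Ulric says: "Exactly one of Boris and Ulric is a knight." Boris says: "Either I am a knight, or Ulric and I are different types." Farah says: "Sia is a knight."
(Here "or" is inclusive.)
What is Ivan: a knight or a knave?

Ivan is a knight.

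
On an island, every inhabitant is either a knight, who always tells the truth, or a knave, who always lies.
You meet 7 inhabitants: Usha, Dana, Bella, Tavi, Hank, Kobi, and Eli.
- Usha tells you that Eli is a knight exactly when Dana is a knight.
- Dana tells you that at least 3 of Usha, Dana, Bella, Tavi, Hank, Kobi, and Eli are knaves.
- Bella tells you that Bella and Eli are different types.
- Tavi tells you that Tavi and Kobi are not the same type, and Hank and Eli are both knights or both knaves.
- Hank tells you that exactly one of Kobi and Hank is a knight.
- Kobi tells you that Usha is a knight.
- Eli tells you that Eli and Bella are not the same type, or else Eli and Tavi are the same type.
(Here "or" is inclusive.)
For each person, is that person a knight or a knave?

Usha is a knave, so "Eli is a knight exactly when Dana is a knight" must be false — and it is.
Dana (knight): "at least 3 of Usha, Dana, Bella, Tavi, Hank, Kobi, and Eli are knaves" — true. ✓
Bella is a knave; "Bella and Eli are different types" is false, as required.
Tavi is a knight, and the claim "Tavi and Kobi are not the same type, and Hank and Eli are both knights or both knaves" is indeed true.
As a knave, Hank's statement "exactly one of Kobi and Hank is a knight" should be false; it is.
As a knave, Kobi's statement "Usha is a knight" should be false; it is.
Eli is a knave, and the claim "Eli and Bella are not the same type, or else Eli and Tavi are the same type" is indeed false.

Knights: Dana and Tavi. Knaves: Usha, Bella, Hank, Kobi, and Eli.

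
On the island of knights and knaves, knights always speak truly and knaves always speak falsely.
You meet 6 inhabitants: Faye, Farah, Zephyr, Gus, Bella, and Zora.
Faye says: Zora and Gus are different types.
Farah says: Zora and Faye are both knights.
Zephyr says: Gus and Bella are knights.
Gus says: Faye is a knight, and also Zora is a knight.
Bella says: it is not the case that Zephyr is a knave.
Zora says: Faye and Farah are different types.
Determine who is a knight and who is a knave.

Faye is a knave, Farah is a knave, Zephyr is a knave, Gus is a knave, Bella is a knave, and Zora is a knave.

Faye is a knave; "Zora and Gus are different types" is false, as required.
Farah is a knave; "Zora and Faye are both knights" is false, as required.
Zephyr (knave): "Gus and Bella are knights" — false. ✓
Gus (knave): "Faye is a knight, and also Zora is a knight" — false. ✓
Bella is a knave, so "it is not the case that Zephyr is a knave" must be false — and it is.
Zora (knave): "Faye and Farah are different types" — false. ✓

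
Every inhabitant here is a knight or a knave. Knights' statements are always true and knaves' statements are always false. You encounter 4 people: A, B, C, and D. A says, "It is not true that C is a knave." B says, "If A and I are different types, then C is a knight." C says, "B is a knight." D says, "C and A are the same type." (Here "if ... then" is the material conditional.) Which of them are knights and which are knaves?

A is a knight, B is a knight, C is a knight, and D is a knight.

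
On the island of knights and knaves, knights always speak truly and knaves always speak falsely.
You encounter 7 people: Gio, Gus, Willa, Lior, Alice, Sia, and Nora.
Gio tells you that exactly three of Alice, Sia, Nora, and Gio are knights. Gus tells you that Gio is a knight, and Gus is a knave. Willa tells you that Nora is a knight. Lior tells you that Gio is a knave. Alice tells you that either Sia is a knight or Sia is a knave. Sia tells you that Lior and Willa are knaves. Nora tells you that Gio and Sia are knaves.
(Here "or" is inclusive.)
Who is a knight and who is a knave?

Gio is a knave, Gus is a knave, Willa is a knight, Lior is a knight, Alice is a knight, Sia is a knave, and Nora is a knight.

Gio (knave): "exactly three of Alice, Sia, Nora, and Gio are knights" — False. ✓
Since Gus is a knave, "Gio is a knight, and Gus is a knave" needs to be False, which holds.
Willa is a knight; "Nora is a knight" is True, as required.
Lior (knight): "Gio is a knave" — True. ✓
As a knight, Alice's statement "either Sia is a knight or Sia is a knave" should be True; it is.
Sia (knave): "Lior and Willa are knaves" — False. ✓
Since Nora is a knight, "Gio and Sia are knaves" needs to be True, which holds.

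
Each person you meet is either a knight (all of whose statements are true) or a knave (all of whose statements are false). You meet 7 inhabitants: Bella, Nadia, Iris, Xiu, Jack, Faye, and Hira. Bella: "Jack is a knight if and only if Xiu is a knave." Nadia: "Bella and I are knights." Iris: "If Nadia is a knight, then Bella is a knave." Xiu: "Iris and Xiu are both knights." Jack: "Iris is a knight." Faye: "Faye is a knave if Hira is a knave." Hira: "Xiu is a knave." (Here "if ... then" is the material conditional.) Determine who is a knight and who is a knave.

Bella is a knight, Nadia is a knave, Iris is a knight, Xiu is a knave, Jack is a knight, Faye is a knight, and Hira is a knight.

Bella (knight): "Jack is a knight if and only if Xiu is a knave" — true. ✓
Nadia is a knave, and the claim "Bella and I are knights" is indeed false.
Since Iris is a knight, "if Nadia is a knight, then Bella is a knave" needs to be true, which holds.
Xiu (knave): "Iris and Xiu are both knights" — false. ✓
Jack is a knight; "Iris is a knight" is true, as required.
Faye is a knight, and the claim "Faye is a knave if Hira is a knave" is indeed true.
Hira is a knight; "Xiu is a knave" is true, as required.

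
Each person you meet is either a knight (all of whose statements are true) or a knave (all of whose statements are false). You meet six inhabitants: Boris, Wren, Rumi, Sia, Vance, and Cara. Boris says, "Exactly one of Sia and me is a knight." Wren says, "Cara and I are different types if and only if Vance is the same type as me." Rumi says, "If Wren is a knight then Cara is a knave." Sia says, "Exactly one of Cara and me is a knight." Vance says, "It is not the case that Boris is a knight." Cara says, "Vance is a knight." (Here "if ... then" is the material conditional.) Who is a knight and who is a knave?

Boris is a knight, Wren is a knave, Rumi is a knight, Sia is a knave, Vance is a knave, and Cara is a knave.

Boris is a knight, and the claim "exactly one of Sia and me is a knight" is indeed True.
Wren is a knave; "Cara and I are different types if and only if Vance is the same type as me" is false, as required.
Rumi is a knight, and the claim "if Wren is a knight then Cara is a knave" is indeed True.
Since Sia is a knave, "exactly one of Cara and me is a knight" needs to be false, which holds.
Vance is a knave, and the claim "it is not the case that Boris is a knight" is indeed false.
Cara is a knave, so "Vance is a knight" must be false — and it is.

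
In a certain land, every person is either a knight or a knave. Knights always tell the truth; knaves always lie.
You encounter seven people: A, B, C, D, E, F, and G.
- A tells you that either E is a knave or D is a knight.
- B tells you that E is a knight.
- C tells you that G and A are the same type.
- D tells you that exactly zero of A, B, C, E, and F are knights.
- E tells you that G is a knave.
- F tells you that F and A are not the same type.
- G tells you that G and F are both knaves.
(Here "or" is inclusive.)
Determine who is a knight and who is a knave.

Since A is a knave, "either E is a knave or D is a knight" needs to be False, which holds.
B is a knight, so "E is a knight" must be True — and it is.
Since C is a knight, "G and A are the same type" needs to be True, which holds.
Since D is a knave, "exactly zero of A, B, C, E, and F are knights" needs to be False, which holds.
Since E is a knight, "G is a knave" needs to be True, which holds.
F is a knight, and the claim "F and A are not the same type" is indeed True.
G is a knave; "G and F are both knaves" is False, as required.

A is a knave, B is a knight, C is a knight, D is a knave, E is a knight, F is a knight, and G is a knave.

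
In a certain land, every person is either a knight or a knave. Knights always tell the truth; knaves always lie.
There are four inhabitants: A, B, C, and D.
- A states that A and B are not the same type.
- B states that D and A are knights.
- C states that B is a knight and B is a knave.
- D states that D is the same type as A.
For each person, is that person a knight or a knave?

A is a knight, B is a knave, C is a knave, and D is a knave.

Suppose A is a knave. Then A's statement "A and B are not the same type" would have to be false. Checking the 8 ways to assign the others, none is consistent with every speaker.
(For instance, with B=knave, C=knave, D=knave, D's claim "D is the same type as A" comes out true where it would need to be false.)
So A must be a knight, making "A and B are not the same type" true. Taking A=knight, B=knave, C=knave, D=knave, each remaining statement checks out:
  B (knave): "D and A are knights" — false. ✓
  C (knave): "B is a knight and B is a knave" — false. ✓
  D (knave): "D is the same type as A" — false. ✓
This is the unique consistent assignment.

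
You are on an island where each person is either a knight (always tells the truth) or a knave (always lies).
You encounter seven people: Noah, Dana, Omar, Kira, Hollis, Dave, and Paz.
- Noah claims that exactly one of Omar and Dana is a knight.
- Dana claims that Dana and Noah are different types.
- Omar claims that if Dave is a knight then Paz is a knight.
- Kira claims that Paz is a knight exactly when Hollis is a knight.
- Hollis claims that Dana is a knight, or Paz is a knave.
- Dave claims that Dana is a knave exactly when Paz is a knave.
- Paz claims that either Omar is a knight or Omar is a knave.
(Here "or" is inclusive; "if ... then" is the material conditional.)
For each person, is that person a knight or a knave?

Knights: Dana, Omar, Kira, Hollis, Dave, and Paz. Knaves: Noah.

Noah is a knave, and the claim "exactly one of Omar and Dana is a knight" is indeed False.
Dana is a knight; "Dana and Noah are different types" is true, as required.
Omar is a knight, so "if Dave is a knight then Paz is a knight" must be true — and it is.
As a knight, Kira's statement "Paz is a knight exactly when Hollis is a knight" should be true; it is.
Since Hollis is a knight, "Dana is a knight, or Paz is a knave" needs to be true, which holds.
As a knight, Dave's statement "Dana is a knave exactly when Paz is a knave" should be true; it is.
Paz (knight): "either Omar is a knight or Omar is a knave" — true. ✓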